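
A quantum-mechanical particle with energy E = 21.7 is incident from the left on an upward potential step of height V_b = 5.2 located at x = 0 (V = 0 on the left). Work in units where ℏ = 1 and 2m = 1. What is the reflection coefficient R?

On each side the TISE gives plane waves with k = √(2m(E − V))/ℏ: k₁ = √(2·½·21.7) = 4.658, k₂ = √(2·½·16.5) = 4.062.
Matching ψ and ψ′ at x = 0 gives r = (k₁ − k₂)/(k₁ + k₂), so R = r² = 0.004676 and T = 1 − R = 0.9953.

R = 0.00468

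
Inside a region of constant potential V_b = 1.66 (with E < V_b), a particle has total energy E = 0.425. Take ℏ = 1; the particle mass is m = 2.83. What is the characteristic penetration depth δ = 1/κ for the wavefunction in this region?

Since E < V_b the TISE in this region is ψ'' = κ²ψ with κ = √(2m(V_b − E))/ℏ.
κ = √(2 × 2.83 × 1.235) = 2.644. The penetration depth is δ = 1/κ = 0.378.

δ = 0.378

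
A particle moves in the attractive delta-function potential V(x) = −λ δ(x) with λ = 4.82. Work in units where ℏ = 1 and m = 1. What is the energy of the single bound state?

E = -11.6

The bound state is ψ(x) = √κ e^{−κ|x|}. The derivative jump ψ'(0⁺) − ψ'(0⁻) = −(2mλ/ℏ²)ψ(0) fixes κ = mλ/ℏ² = 4.820.
Then E = −ℏ²κ²/(2m) = −mλ²/(2ℏ²) = -11.62.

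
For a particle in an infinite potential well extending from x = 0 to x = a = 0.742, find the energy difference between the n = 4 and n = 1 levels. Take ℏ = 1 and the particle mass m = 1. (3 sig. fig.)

ΔE = 134

E_n = n²π²ℏ²/(2ma²), so ΔE = (4² − 1²) π²ℏ²/(2ma²).
ΔE = 15 × π² / (2 × 1 × 0.742²) = 134.4.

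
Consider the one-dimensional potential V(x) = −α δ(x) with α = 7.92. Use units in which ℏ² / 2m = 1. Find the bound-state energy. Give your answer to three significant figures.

The bound state is ψ(x) = √κ e^{−κ|x|}. The derivative jump ψ'(0⁺) − ψ'(0⁻) = −(2mα/ℏ²)ψ(0) fixes κ = mα/ℏ² = 3.960.
Then E = −ℏ²κ²/(2m) = −mα²/(2ℏ²) = -15.68.

E = -15.7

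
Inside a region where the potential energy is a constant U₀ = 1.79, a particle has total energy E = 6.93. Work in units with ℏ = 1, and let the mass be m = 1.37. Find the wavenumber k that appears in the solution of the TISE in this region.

k = 3.75

With E > U₀ the solution is oscillatory, ψ ∝ e^{±ikx} with k = √(2m(E − U₀))/ℏ.
k = √(2 × 1.37 × 5.14) = 3.753.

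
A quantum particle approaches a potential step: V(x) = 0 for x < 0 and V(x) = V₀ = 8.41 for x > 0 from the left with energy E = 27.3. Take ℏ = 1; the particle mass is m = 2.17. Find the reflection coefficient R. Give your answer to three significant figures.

The wavenumbers are k₁ = √(2mE)/ℏ = 10.88 on the left and k₂ = √(2m(E − V₀))/ℏ = 9.054 on the right.
Continuity of ψ and ψ′ at the step yields the reflection amplitude r = (k₁ − k₂)/(k₁ + k₂) = 0.09180; thus R = |r|² = 0.008428, T = 0.9916.

R = 0.00843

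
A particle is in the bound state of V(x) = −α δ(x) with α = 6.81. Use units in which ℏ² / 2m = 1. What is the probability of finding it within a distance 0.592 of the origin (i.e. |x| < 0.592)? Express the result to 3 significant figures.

The normalised bound state is ψ = √κ e^{−κ|x|} with κ = mα/ℏ² = 3.405.
P(|x| < d) = ∫_{−d}^{d} κ e^{−2κ|x|} dx = 1 − e^{−2κd} = 1 − e^{−4.032} = 0.9823.

P = 0.982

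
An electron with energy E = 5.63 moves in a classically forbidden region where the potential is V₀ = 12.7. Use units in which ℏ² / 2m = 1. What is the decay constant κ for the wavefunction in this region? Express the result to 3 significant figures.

Since E < V₀ the TISE in this region is ψ'' = κ²ψ with κ = √(2m(V₀ − E))/ℏ.
κ = √(2 × 0.5 × 7.07) = 2.659.

κ = 2.66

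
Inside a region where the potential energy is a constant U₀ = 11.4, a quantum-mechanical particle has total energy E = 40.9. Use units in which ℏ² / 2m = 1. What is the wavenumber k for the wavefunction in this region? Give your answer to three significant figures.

With E > U₀ the solution is oscillatory, ψ ∝ e^{±ikx} with k = √(2m(E − U₀))/ℏ.
k = √(2 × 0.5 × 29.5) = 5.431.

k = 5.43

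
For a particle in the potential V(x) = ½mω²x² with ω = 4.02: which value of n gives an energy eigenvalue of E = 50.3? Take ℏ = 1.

Invert E_n = (n + ½)ℏω: n = E/ℏω − ½ = 12.012, so n = 12.

n = 12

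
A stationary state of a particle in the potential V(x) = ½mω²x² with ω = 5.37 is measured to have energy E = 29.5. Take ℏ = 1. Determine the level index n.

Invert E_n = (n + ½)ℏω: n = E/ℏω − ½ = 4.993, so n = 5.

n = 5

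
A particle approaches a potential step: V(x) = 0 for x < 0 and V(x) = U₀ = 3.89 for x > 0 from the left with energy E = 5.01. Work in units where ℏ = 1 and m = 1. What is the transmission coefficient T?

T = 0.872

The wavenumbers are k₁ = √(2mE)/ℏ = 3.165 on the left and k₂ = √(2m(E − U₀))/ℏ = 1.497 on the right.
Continuity of ψ and ψ′ at the step yields the reflection amplitude r = (k₁ − k₂)/(k₁ + k₂) = 0.3579; thus R = |r|² = 0.1281, T = 0.8719.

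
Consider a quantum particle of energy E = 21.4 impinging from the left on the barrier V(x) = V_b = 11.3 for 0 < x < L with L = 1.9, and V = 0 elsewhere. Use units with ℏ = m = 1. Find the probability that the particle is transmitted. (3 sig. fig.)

T = 0.919

E > V_b: inside the barrier k₂ = √(2m(E − V_b))/ℏ = 4.494, k₂L = 8.539.
T = [1 + V_b² sin²(k₂L) / (4E(E − V_b))]⁻¹ = 1/1.089 = 0.919.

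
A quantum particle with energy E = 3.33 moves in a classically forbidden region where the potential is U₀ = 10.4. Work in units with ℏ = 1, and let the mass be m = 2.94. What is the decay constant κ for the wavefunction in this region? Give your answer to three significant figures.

Since E < U₀ the TISE in this region is ψ'' = κ²ψ with κ = √(2m(U₀ − E))/ℏ.
κ = √(2 × 2.94 × 7.07) = 6.448.

κ = 6.45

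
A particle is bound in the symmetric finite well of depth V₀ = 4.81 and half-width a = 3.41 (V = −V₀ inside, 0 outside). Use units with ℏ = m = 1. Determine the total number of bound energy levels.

Define the well-strength parameter z₀ = (a/ℏ)√(2mV₀) = 3.41 × √(2·1·4.81) = 10.58.
A new bound state (alternating even/odd) appears each time z₀ passes a multiple of π/2, so N = ⌊2z₀/π⌋ + 1 = ⌊6.733⌋ + 1 = 7.

N = 7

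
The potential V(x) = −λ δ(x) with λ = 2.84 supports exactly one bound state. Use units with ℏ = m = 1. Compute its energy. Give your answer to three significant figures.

The bound state is ψ(x) = √κ e^{−κ|x|}. The derivative jump ψ'(0⁺) − ψ'(0⁻) = −(2mλ/ℏ²)ψ(0) fixes κ = mλ/ℏ² = 2.840.
Then E = −ℏ²κ²/(2m) = −mλ²/(2ℏ²) = -4.033.

E = -4.03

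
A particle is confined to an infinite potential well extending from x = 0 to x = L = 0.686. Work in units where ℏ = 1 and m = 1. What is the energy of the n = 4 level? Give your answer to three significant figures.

E = 168

Requiring ψ(0) = ψ(L) = 0 quantises k = nπ/L, hence E_n = ℏ²k²/2m = n²π²ℏ²/(2mL²).
E_4 = 4² × π² / (2 × 1 × 0.686²) = 167.8.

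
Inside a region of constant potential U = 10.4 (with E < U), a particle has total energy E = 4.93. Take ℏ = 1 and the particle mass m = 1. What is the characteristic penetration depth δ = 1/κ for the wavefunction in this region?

Since E < U the TISE in this region is ψ'' = κ²ψ with κ = √(2m(U − E))/ℏ.
κ = √(2 × 1 × 5.47) = 3.308. The penetration depth is δ = 1/κ = 0.302.

δ = 0.302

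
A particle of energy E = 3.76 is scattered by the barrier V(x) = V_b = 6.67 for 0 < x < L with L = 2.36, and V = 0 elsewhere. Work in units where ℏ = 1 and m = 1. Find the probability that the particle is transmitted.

T = 0.0000446

E < V_b: inside the barrier ψ ∝ e^{±κx} with κ = √(2m(V_b − E))/ℏ = 2.412.
κL = 5.693, sinh(κL) = 148.5.
The exact tunnelling result is T⁻¹ = 1 + V_b² sinh²(κL) / [4E(V_b − E)] = 22400, so T = 0.0000446.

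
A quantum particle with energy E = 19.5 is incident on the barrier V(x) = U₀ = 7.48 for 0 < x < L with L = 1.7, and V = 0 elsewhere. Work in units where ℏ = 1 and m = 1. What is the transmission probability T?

T = 0.955

Above the barrier the interior wavenumber is k₂ = √(2m(E − U₀))/ℏ = 4.903, giving phase k₂L = 8.335.
Matching at both interfaces gives T⁻¹ = 1 + U₀² sin²(k₂L) / [4E(E − U₀)] = 1.047, hence T = 0.955.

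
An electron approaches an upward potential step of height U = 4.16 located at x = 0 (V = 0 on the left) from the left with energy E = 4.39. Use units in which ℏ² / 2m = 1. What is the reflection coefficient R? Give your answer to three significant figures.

R = 0.394

The wavenumbers are k₁ = √(2mE)/ℏ = 2.095 on the left and k₂ = √(2m(E − U))/ℏ = 0.4796 on the right.
Matching ψ and ψ′ at x = 0 gives r = (k₁ − k₂)/(k₁ + k₂), so R = r² = 0.3937 and T = 1 − R = 0.6063.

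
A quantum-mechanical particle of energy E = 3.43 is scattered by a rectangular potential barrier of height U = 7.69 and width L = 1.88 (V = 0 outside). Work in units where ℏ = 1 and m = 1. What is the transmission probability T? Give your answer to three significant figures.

Since E < U the interior solution is evanescent with decay constant κ = √(2m(U − E))/ℏ = 2.919.
κL = 5.488, sinh(κL) = 120.8.
Matching ψ, ψ′ at both faces gives T = [1 + U² sinh²(κL) / (4E(U − E))]⁻¹ = 1/14770 = 0.0000677.

T = 0.0000677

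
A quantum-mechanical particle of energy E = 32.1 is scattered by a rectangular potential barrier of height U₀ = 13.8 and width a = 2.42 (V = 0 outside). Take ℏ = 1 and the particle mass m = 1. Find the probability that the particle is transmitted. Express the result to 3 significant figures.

Above the barrier the interior wavenumber is k₂ = √(2m(E − U₀))/ℏ = 6.050, giving phase k₂a = 14.64.
Matching at both interfaces gives T⁻¹ = 1 + U₀² sin²(k₂a) / [4E(E − U₀)] = 1.062, hence T = 0.941.

T = 0.941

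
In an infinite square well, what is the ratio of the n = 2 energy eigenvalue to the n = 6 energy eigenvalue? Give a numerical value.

0.111111

E_n = n²π²ℏ²/(2mL²) so the ratio is n₂²/n₁² = 4/36 = 0.111111.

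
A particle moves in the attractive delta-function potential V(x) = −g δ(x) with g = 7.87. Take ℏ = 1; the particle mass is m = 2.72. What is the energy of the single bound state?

For x ≠ 0 the bound state is ψ ∝ e^{−κ|x|}; integrating the TISE across the delta gives the cusp condition 2κ = 2mg/ℏ², so κ = 21.41.
Then E = −ℏ²κ²/(2m) = −mg²/(2ℏ²) = -84.23.

E = -84.2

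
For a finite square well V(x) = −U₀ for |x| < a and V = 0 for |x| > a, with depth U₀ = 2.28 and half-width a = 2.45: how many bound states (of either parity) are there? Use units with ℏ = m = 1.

Define the well-strength parameter z₀ = (a/ℏ)√(2mU₀) = 2.45 × √(2·1·2.28) = 5.232.
A new bound state (alternating even/odd) appears each time z₀ passes a multiple of π/2, so N = ⌊2z₀/π⌋ + 1 = ⌊3.331⌋ + 1 = 4.

N = 4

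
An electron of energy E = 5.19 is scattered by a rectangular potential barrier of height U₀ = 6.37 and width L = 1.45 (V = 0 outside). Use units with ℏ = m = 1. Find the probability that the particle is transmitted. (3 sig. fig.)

Since E < U₀ the interior solution is evanescent with decay constant κ = √(2m(U₀ − E))/ℏ = 1.536.
κL = 2.228, sinh(κL) = 4.585.
The exact tunnelling result is T⁻¹ = 1 + U₀² sinh²(κL) / [4E(U₀ − E)] = 35.82, so T = 0.0279.

T = 0.0279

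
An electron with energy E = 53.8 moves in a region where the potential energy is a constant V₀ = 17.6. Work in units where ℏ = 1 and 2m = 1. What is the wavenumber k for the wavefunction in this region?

With E > V₀ the solution is oscillatory, ψ ∝ e^{±ikx} with k = √(2m(E − V₀))/ℏ.
k = √(2 × 0.5 × 36.2) = 6.017.

k = 6.02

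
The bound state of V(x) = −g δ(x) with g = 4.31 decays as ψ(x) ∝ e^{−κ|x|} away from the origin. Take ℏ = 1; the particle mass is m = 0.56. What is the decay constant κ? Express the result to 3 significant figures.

Integrate −(ℏ²/2m)ψ'' − gδ(x)ψ = Eψ from −ε to +ε: the ψ'' term gives ψ'(0⁺) − ψ'(0⁻) and the δ term gives −(2mg/ℏ²)ψ(0).
With ψ ∝ e^{−κ|x|} this yields −2κ = −2mg/ℏ², so κ = mg/ℏ² = 2.414.

κ = 2.41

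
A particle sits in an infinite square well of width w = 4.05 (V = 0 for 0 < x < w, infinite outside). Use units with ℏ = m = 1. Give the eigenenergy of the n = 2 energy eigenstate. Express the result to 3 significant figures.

E = 1.20

The infinite-well eigenfunctions ψ_n = √(2/w) sin(nπx/w) vanish at both walls, giving E_n = n²π²ℏ²/(2mw²).
E_2 = 2² × π² / (2 × 1 × 4.05²) = 1.203.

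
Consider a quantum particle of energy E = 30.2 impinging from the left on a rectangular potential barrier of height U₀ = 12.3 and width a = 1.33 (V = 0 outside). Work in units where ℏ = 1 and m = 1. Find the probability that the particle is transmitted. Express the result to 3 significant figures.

E > U₀: inside the barrier k₂ = √(2m(E − U₀))/ℏ = 5.983, k₂a = 7.958.
Matching at both interfaces gives T⁻¹ = 1 + U₀² sin²(k₂a) / [4E(E − U₀)] = 1.069, hence T = 0.935.

T = 0.935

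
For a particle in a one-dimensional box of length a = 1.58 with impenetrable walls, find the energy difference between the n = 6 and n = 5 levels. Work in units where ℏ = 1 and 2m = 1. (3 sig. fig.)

E_n = n²π²ℏ²/(2ma²), so ΔE = (6² − 5²) π²ℏ²/(2ma²).
ΔE = 11 × π² / (2 × 0.5 × 1.58²) = 43.49.

ΔE = 43.5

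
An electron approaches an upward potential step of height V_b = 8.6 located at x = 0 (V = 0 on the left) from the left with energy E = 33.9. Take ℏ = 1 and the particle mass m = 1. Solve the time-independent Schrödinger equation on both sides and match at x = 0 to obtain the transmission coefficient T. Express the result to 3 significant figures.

T = 0.995

On each side the TISE gives plane waves with k = √(2m(E − V))/ℏ: k₁ = √(2·1·33.9) = 8.234, k₂ = √(2·1·25.3) = 7.113.
Matching ψ and ψ′ at x = 0 gives r = (k₁ − k₂)/(k₁ + k₂), so R = r² = 0.005332 and T = 1 − R = 0.9947.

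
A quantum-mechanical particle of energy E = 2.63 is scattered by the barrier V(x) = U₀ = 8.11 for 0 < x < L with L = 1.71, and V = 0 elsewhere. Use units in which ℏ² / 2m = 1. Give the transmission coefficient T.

T = 0.00117

E < U₀: inside the barrier ψ ∝ e^{±κx} with κ = √(2m(U₀ − E))/ℏ = 2.341.
κL = 4.003, sinh(κL) = 27.37.
The exact tunnelling result is T⁻¹ = 1 + U₀² sinh²(κL) / [4E(U₀ − E)] = 855.8, so T = 0.00117.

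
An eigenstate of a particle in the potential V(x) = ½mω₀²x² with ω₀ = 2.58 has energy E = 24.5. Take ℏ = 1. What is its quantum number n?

Invert E_n = (n + ½)ℏω₀: n = E/ℏω₀ − ½ = 8.996, so n = 9.

n = 9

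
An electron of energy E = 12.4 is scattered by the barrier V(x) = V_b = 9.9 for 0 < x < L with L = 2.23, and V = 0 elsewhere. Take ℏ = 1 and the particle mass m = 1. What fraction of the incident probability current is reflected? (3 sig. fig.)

R = 0.423

E > V_b: inside the barrier k₂ = √(2m(E − V_b))/ℏ = 2.236, k₂L = 4.986.
T = [1 + V_b² sin²(k₂L) / (4E(E − V_b))]⁻¹ = 1/1.733 = 0.577.
R = 1 − T = 0.423.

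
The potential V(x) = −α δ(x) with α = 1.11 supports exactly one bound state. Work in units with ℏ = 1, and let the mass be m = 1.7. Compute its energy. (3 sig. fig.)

E = -1.05

The bound state is ψ(x) = √κ e^{−κ|x|}. The derivative jump ψ'(0⁺) − ψ'(0⁻) = −(2mα/ℏ²)ψ(0) fixes κ = mα/ℏ² = 1.887.
Then E = −ℏ²κ²/(2m) = −mα²/(2ℏ²) = -1.047.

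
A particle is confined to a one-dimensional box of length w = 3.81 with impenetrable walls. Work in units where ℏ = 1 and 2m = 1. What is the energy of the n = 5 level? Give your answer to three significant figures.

The infinite-well eigenfunctions ψ_n = √(2/w) sin(nπx/w) vanish at both walls, giving E_n = n²π²ℏ²/(2mw²).
E_5 = 5² × π² / (2 × 0.5 × 3.81²) = 17.00.

E = 17.0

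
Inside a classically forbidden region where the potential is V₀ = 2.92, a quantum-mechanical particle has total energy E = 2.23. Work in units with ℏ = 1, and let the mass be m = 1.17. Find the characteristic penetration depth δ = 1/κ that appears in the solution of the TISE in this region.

Since E < V₀ the TISE in this region is ψ'' = κ²ψ with κ = √(2m(V₀ − E))/ℏ.
κ = √(2 × 1.17 × 0.69) = 1.271. The penetration depth is δ = 1/κ = 0.787.

δ = 0.787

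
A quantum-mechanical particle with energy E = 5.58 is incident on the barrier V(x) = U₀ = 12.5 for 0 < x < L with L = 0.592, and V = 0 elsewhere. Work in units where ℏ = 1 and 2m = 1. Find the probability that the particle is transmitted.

T = 0.161

Since E < U₀ the interior solution is evanescent with decay constant κ = √(2m(U₀ − E))/ℏ = 2.631.
κL = 1.557, sinh(κL) = 2.268.
The exact tunnelling result is T⁻¹ = 1 + U₀² sinh²(κL) / [4E(U₀ − E)] = 6.202, so T = 0.161.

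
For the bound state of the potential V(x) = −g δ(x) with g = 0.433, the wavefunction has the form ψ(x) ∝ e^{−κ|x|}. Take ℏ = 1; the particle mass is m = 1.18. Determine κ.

Integrate −(ℏ²/2m)ψ'' − gδ(x)ψ = Eψ from −ε to +ε: the ψ'' term gives ψ'(0⁺) − ψ'(0⁻) and the δ term gives −(2mg/ℏ²)ψ(0).
With ψ ∝ e^{−κ|x|} this yields −2κ = −2mg/ℏ², so κ = mg/ℏ² = 0.5109.

κ = 0.511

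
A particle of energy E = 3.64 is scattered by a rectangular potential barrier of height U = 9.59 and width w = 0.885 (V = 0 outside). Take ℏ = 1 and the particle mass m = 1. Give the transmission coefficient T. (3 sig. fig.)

Since E < U the interior solution is evanescent with decay constant κ = √(2m(U − E))/ℏ = 3.450.
κw = 3.053, sinh(κw) = 10.57.
Matching ψ, ψ′ at both faces gives T = [1 + U² sinh²(κw) / (4E(U − E))]⁻¹ = 1/119.5 = 0.00837.

T = 0.00837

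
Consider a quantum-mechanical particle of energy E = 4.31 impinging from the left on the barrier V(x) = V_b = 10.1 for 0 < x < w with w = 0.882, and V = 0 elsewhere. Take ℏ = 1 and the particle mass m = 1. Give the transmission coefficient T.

E < V_b: inside the barrier ψ ∝ e^{±κx} with κ = √(2m(V_b − E))/ℏ = 3.403.
κw = 3.001, sinh(κw) = 10.03.
The exact tunnelling result is T⁻¹ = 1 + V_b² sinh²(κw) / [4E(V_b − E)] = 103.8, so T = 0.00963.

T = 0.00963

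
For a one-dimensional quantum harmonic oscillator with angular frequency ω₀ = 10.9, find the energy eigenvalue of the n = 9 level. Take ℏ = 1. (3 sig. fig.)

Using E_n = (n + ½)ℏω₀: E_9 = 9.5 × 10.9 = 103.6.

E = 104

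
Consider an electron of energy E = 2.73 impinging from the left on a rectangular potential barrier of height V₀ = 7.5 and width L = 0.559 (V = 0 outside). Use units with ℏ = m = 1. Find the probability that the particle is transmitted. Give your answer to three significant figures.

T = 0.111

E < V₀: inside the barrier ψ ∝ e^{±κx} with κ = √(2m(V₀ − E))/ℏ = 3.089.
κL = 1.727, sinh(κL) = 2.722.
Matching ψ, ψ′ at both faces gives T = [1 + V₀² sinh²(κL) / (4E(V₀ − E))]⁻¹ = 1/9.000 = 0.111.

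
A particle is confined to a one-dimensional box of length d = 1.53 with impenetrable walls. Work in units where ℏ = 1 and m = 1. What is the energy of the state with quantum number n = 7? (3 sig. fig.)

E = 103

The infinite-well eigenfunctions ψ_n = √(2/d) sin(nπx/d) vanish at both walls, giving E_n = n²π²ℏ²/(2md²).
E_7 = 7² × π² / (2 × 1 × 1.53²) = 103.3.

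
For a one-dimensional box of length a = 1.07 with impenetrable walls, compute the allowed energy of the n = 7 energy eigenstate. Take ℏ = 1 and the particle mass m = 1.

E = 211

The infinite-well eigenfunctions ψ_n = √(2/a) sin(nπx/a) vanish at both walls, giving E_n = n²π²ℏ²/(2ma²).
E_7 = 7² × π² / (2 × 1 × 1.07²) = 211.2.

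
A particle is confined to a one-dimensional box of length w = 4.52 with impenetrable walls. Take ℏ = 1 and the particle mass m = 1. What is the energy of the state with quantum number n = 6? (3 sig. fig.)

E = 8.70

Requiring ψ(0) = ψ(w) = 0 quantises k = nπ/w, hence E_n = ℏ²k²/2m = n²π²ℏ²/(2mw²).
E_6 = 6² × π² / (2 × 1 × 4.52²) = 8.696.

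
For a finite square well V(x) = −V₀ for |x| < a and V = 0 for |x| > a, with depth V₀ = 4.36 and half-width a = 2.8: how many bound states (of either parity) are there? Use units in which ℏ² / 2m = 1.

N = 4

The dimensionless depth is z₀ = a√(2mV₀)/ℏ = 2.8 × √(4.360) = 5.847.
A new bound state (alternating even/odd) appears each time z₀ passes a multiple of π/2, so N = ⌊2z₀/π⌋ + 1 = ⌊3.722⌋ + 1 = 4.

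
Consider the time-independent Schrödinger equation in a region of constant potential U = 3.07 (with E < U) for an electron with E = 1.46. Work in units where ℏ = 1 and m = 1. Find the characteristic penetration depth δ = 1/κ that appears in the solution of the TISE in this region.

δ = 0.557

Since E < U the TISE in this region is ψ'' = κ²ψ with κ = √(2m(U − E))/ℏ.
κ = √(2 × 1 × 1.61) = 1.794. The penetration depth is δ = 1/κ = 0.557.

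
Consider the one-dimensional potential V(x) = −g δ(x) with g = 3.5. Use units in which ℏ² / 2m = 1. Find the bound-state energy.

For x ≠ 0 the bound state is ψ ∝ e^{−κ|x|}; integrating the TISE across the delta gives the cusp condition 2κ = 2mg/ℏ², so κ = 1.750.
Then E = −ℏ²κ²/(2m) = −mg²/(2ℏ²) = -3.063.

E = -3.06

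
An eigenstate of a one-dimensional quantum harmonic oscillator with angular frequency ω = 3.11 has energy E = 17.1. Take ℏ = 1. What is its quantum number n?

n = 5

E_n = ℏω(n + ½) ⇒ n = E/(ℏω) − ½ = 17.1/3.11 − 0.5 = 4.998 → n = 5.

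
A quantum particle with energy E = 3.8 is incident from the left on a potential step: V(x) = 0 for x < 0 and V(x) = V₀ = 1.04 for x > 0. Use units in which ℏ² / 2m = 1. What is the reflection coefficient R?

On each side the TISE gives plane waves with k = √(2m(E − V))/ℏ: k₁ = √(2·½·3.8) = 1.949, k₂ = √(2·½·2.76) = 1.661.
Continuity of ψ and ψ′ at the step yields the reflection amplitude r = (k₁ − k₂)/(k₁ + k₂) = 0.07977; thus R = |r|² = 0.006364, T = 0.9936.

R = 0.00636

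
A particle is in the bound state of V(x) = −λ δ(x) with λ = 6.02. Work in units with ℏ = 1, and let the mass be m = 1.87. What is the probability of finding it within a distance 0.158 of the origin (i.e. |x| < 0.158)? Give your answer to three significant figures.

P = 0.971

The normalised bound state is ψ = √κ e^{−κ|x|} with κ = mλ/ℏ² = 11.26.
P(|x| < d) = ∫_{−d}^{d} κ e^{−2κ|x|} dx = 1 − e^{−2κd} = 1 − e^{−3.557} = 0.9715.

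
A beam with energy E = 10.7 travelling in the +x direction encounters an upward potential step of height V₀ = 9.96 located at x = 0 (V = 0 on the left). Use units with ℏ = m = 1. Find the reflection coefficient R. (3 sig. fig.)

On each side the TISE gives plane waves with k = √(2m(E − V))/ℏ: k₁ = √(2·1·10.7) = 4.626, k₂ = √(2·1·0.74) = 1.217.
Continuity of ψ and ψ′ at the step yields the reflection amplitude r = (k₁ − k₂)/(k₁ + k₂) = 0.5836; thus R = |r|² = 0.3405, T = 0.6595.

R = 0.341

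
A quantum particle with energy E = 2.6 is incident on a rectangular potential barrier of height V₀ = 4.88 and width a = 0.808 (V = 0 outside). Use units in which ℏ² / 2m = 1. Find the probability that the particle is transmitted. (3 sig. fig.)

E < V₀: inside the barrier ψ ∝ e^{±κx} with κ = √(2m(V₀ − E))/ℏ = 1.510.
κa = 1.220, sinh(κa) = 1.546.
The exact tunnelling result is T⁻¹ = 1 + V₀² sinh²(κa) / [4E(V₀ − E)] = 3.401, so T = 0.294.

T = 0.294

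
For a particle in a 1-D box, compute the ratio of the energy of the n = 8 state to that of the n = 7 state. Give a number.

Since E_n ∝ n², the ratio is (8/7)² = 1.30612.

1.30612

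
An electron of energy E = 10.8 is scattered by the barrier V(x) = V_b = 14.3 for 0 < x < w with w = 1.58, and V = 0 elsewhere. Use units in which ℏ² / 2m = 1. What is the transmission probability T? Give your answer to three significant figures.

T = 0.00799

E < V_b: inside the barrier ψ ∝ e^{±κx} with κ = √(2m(V_b − E))/ℏ = 1.871.
κw = 2.956, sinh(κw) = 9.584.
The exact tunnelling result is T⁻¹ = 1 + V_b² sinh²(κw) / [4E(V_b − E)] = 125.2, so T = 0.00799.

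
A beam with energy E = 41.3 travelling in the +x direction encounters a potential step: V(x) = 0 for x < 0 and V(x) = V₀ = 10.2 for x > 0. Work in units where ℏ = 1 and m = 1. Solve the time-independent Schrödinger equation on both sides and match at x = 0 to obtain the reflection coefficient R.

R = 0.00501

The wavenumbers are k₁ = √(2mE)/ℏ = 9.088 on the left and k₂ = √(2m(E − V₀))/ℏ = 7.887 on the right.
Matching ψ and ψ′ at x = 0 gives r = (k₁ − k₂)/(k₁ + k₂), so R = r² = 0.005012 and T = 1 − R = 0.9950.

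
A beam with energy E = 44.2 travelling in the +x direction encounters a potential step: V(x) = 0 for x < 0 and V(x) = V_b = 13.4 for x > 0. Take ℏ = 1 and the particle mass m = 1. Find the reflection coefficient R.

R = 0.00811

On each side the TISE gives plane waves with k = √(2m(E − V))/ℏ: k₁ = √(2·1·44.2) = 9.402, k₂ = √(2·1·30.8) = 7.849.
Matching ψ and ψ′ at x = 0 gives r = (k₁ − k₂)/(k₁ + k₂), so R = r² = 0.008110 and T = 1 − R = 0.9919.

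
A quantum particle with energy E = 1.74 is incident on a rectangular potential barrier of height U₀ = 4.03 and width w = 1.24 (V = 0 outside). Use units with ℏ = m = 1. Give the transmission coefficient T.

T = 0.0193

Since E < U₀ the interior solution is evanescent with decay constant κ = √(2m(U₀ − E))/ℏ = 2.140.
κw = 2.654, sinh(κw) = 7.068.
Matching ψ, ψ′ at both faces gives T = [1 + U₀² sinh²(κw) / (4E(U₀ − E))]⁻¹ = 1/51.91 = 0.0193.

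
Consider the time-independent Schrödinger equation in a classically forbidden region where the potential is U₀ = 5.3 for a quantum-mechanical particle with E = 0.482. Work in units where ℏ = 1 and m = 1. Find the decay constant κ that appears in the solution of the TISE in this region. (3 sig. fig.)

Since E < U₀ the TISE in this region is ψ'' = κ²ψ with κ = √(2m(U₀ − E))/ℏ.
κ = √(2 × 1 × 4.818) = 3.104.

κ = 3.10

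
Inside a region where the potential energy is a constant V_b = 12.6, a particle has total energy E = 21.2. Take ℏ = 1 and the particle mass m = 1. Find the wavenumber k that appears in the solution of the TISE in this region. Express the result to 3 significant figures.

k = 4.15

With E > V_b the solution is oscillatory, ψ ∝ e^{±ikx} with k = √(2m(E − V_b))/ℏ.
k = √(2 × 1 × 8.6) = 4.147.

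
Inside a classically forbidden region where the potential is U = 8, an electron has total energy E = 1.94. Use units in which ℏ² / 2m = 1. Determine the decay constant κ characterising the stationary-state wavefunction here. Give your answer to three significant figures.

κ = 2.46

Since E < U the TISE in this region is ψ'' = κ²ψ with κ = √(2m(U − E))/ℏ.
κ = √(2 × 0.5 × 6.06) = 2.462.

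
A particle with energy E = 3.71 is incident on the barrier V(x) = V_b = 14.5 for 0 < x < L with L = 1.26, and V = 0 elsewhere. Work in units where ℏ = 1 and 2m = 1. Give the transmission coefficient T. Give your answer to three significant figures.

E < V_b: inside the barrier ψ ∝ e^{±κx} with κ = √(2m(V_b − E))/ℏ = 3.285.
κL = 4.139, sinh(κL) = 31.36.
Matching ψ, ψ′ at both faces gives T = [1 + V_b² sinh²(κL) / (4E(V_b − E))]⁻¹ = 1/1292 = 0.000774.

T = 0.000774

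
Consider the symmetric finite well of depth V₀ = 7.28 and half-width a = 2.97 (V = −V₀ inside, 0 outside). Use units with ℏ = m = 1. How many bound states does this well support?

N = 8

The dimensionless depth is z₀ = a√(2mV₀)/ℏ = 2.97 × √(14.56) = 11.33.
The even/odd transcendental equations gain one root per π/2 in z₀, giving N = 1 + ⌊2z₀/π⌋ = 1 + ⌊7.215⌋ = 8.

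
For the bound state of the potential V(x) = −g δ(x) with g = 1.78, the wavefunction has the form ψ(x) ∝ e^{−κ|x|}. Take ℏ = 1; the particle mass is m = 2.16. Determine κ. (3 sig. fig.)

Integrate −(ℏ²/2m)ψ'' − gδ(x)ψ = Eψ from −ε to +ε: the ψ'' term gives ψ'(0⁺) − ψ'(0⁻) and the δ term gives −(2mg/ℏ²)ψ(0).
With ψ ∝ e^{−κ|x|} this yields −2κ = −2mg/ℏ², so κ = mg/ℏ² = 3.845.

κ = 3.84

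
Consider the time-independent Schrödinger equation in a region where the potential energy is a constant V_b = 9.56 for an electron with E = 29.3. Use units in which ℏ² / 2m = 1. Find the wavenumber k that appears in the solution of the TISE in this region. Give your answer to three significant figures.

k = 4.44

With E > V_b the solution is oscillatory, ψ ∝ e^{±ikx} with k = √(2m(E − V_b))/ℏ.
k = √(2 × 0.5 × 19.74) = 4.443.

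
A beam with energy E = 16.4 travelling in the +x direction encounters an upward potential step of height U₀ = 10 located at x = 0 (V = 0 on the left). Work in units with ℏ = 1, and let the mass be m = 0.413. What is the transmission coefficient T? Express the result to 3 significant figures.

T = 0.947

On each side the TISE gives plane waves with k = √(2m(E − V))/ℏ: k₁ = √(2·0.413·16.4) = 3.681, k₂ = √(2·0.413·6.4) = 2.299.
Matching ψ and ψ′ at x = 0 gives r = (k₁ − k₂)/(k₁ + k₂), so R = r² = 0.05336 and T = 1 − R = 0.9466.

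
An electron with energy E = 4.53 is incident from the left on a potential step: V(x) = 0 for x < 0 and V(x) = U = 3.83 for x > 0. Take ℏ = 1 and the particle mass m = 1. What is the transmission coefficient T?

The wavenumbers are k₁ = √(2mE)/ℏ = 3.010 on the left and k₂ = √(2m(E − U))/ℏ = 1.183 on the right.
Matching ψ and ψ′ at x = 0 gives r = (k₁ − k₂)/(k₁ + k₂), so R = r² = 0.1898 and T = 1 − R = 0.8102.

T = 0.810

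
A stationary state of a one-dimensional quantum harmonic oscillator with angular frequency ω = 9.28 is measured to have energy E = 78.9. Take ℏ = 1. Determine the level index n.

E_n = ℏω(n + ½) ⇒ n = E/(ℏω) − ½ = 78.9/9.28 − 0.5 = 8.002 → n = 8.

n = 8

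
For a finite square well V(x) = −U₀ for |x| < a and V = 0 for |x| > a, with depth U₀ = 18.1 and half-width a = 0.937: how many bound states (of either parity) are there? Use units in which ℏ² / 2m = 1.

Define the well-strength parameter z₀ = (a/ℏ)√(2mU₀) = 0.937 × √(2·0.5·18.1) = 3.986.
The even/odd transcendental equations gain one root per π/2 in z₀, giving N = 1 + ⌊2z₀/π⌋ = 1 + ⌊2.538⌋ = 3.

N = 3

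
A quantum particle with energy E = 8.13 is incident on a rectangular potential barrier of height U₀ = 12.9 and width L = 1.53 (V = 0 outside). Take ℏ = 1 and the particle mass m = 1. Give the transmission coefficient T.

T = 0.000293

Since E < U₀ the interior solution is evanescent with decay constant κ = √(2m(U₀ − E))/ℏ = 3.089.
κL = 4.726, sinh(κL) = 56.40.
Matching ψ, ψ′ at both faces gives T = [1 + U₀² sinh²(κL) / (4E(U₀ − E))]⁻¹ = 1/3413 = 0.000293.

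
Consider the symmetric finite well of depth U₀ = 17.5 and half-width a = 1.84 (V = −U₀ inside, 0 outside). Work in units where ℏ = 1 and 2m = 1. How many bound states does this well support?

Define the well-strength parameter z₀ = (a/ℏ)√(2mU₀) = 1.84 × √(2·0.5·17.5) = 7.697.
The even/odd transcendental equations gain one root per π/2 in z₀, giving N = 1 + ⌊2z₀/π⌋ = 1 + ⌊4.900⌋ = 5.

N = 5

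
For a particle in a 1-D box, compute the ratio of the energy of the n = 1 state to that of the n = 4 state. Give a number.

0.0625

E_n = n²π²ℏ²/(2mL²) so the ratio is n₂²/n₁² = 1/16 = 0.0625.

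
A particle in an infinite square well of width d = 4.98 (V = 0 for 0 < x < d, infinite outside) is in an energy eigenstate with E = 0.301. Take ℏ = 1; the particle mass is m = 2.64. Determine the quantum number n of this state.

From E_n = n²π²ℏ²/(2md²) invert to n = √(2md²E)/(πℏ).
n = (4.98/π) × √(2 × 2.64 × 0.301) = 1.998 → n = 2.

n = 2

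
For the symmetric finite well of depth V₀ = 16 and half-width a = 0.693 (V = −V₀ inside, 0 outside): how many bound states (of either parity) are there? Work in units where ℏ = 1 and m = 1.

N = 3

The dimensionless depth is z₀ = a√(2mV₀)/ℏ = 0.693 × √(32.00) = 3.920.
A new bound state (alternating even/odd) appears each time z₀ passes a multiple of π/2, so N = ⌊2z₀/π⌋ + 1 = ⌊2.496⌋ + 1 = 3.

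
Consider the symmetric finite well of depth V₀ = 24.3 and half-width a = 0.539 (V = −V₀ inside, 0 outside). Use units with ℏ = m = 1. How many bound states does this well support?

N = 3

Define the well-strength parameter z₀ = (a/ℏ)√(2mV₀) = 0.539 × √(2·1·24.3) = 3.758.
A new bound state (alternating even/odd) appears each time z₀ passes a multiple of π/2, so N = ⌊2z₀/π⌋ + 1 = ⌊2.392⌋ + 1 = 3.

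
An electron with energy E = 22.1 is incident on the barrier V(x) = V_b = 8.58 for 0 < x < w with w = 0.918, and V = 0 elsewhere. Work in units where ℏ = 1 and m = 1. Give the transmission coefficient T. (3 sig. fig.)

T = 0.942

Above the barrier the interior wavenumber is k₂ = √(2m(E − V_b))/ℏ = 5.200, giving phase k₂w = 4.774.
T = [1 + V_b² sin²(k₂w) / (4E(E − V_b))]⁻¹ = 1/1.061 = 0.942.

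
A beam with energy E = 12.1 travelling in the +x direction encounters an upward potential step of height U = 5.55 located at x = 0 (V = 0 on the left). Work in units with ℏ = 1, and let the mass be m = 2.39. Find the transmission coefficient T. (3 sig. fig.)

T = 0.977

On each side the TISE gives plane waves with k = √(2m(E − V))/ℏ: k₁ = √(2·2.39·12.1) = 7.605, k₂ = √(2·2.39·6.55) = 5.595.
Matching ψ and ψ′ at x = 0 gives r = (k₁ − k₂)/(k₁ + k₂), so R = r² = 0.02318 and T = 1 − R = 0.9768.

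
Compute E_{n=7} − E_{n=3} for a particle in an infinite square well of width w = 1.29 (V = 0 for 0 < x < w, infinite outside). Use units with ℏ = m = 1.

E_n = n²π²ℏ²/(2mw²), so ΔE = (7² − 3²) π²ℏ²/(2mw²).
ΔE = 40 × π² / (2 × 1 × 1.29²) = 118.6.

ΔE = 119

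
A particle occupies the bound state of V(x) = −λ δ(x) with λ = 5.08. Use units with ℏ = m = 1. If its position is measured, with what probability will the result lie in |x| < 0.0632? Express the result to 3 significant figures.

P = 0.474

The normalised bound state is ψ = √κ e^{−κ|x|} with κ = mλ/ℏ² = 5.080.
P(|x| < d) = ∫_{−d}^{d} κ e^{−2κ|x|} dx = 1 − e^{−2κd} = 1 − e^{−0.6421} = 0.4738.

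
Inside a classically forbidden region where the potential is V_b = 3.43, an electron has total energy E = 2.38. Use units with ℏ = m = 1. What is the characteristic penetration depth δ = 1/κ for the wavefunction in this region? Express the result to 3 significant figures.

Since E < V_b the TISE in this region is ψ'' = κ²ψ with κ = √(2m(V_b − E))/ℏ.
κ = √(2 × 1 × 1.05) = 1.449. The penetration depth is δ = 1/κ = 0.690.

δ = 0.690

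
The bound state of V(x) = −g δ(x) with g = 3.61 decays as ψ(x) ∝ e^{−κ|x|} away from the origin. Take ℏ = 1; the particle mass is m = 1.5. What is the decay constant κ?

Integrate −(ℏ²/2m)ψ'' − gδ(x)ψ = Eψ from −ε to +ε: the ψ'' term gives ψ'(0⁺) − ψ'(0⁻) and the δ term gives −(2mg/ℏ²)ψ(0).
With ψ ∝ e^{−κ|x|} this yields −2κ = −2mg/ℏ², so κ = mg/ℏ² = 5.415.

κ = 5.42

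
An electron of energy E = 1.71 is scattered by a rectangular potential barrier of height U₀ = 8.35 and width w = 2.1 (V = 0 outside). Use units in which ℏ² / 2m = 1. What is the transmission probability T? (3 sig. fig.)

E < U₀: inside the barrier ψ ∝ e^{±κx} with κ = √(2m(U₀ − E))/ℏ = 2.577.
κw = 5.411, sinh(κw) = 112.0.
The exact tunnelling result is T⁻¹ = 1 + U₀² sinh²(κw) / [4E(U₀ − E)] = 19240, so T = 0.0000520.

T = 0.0000520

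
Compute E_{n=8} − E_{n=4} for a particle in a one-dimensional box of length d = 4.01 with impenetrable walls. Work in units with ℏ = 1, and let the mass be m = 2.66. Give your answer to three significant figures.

ΔE = 5.54

E_n = n²π²ℏ²/(2md²), so ΔE = (8² − 4²) π²ℏ²/(2md²).
ΔE = 48 × π² / (2 × 2.66 × 4.01²) = 5.538.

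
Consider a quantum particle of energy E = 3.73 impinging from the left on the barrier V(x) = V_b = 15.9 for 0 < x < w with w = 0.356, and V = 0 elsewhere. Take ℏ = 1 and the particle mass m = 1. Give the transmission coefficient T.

Since E < V_b the interior solution is evanescent with decay constant κ = √(2m(V_b − E))/ℏ = 4.934.
κw = 1.756, sinh(κw) = 2.809.
The exact tunnelling result is T⁻¹ = 1 + V_b² sinh²(κw) / [4E(V_b − E)] = 11.99, so T = 0.0834.

T = 0.0834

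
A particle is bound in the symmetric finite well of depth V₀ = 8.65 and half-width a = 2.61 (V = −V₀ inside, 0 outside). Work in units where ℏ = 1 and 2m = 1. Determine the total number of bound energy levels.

N = 5

The dimensionless depth is z₀ = a√(2mV₀)/ℏ = 2.61 × √(8.650) = 7.676.
A new bound state (alternating even/odd) appears each time z₀ passes a multiple of π/2, so N = ⌊2z₀/π⌋ + 1 = ⌊4.887⌋ + 1 = 5.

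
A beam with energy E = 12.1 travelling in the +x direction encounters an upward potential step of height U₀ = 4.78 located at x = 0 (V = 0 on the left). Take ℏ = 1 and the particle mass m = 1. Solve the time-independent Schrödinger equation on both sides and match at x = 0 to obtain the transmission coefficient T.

On each side the TISE gives plane waves with k = √(2m(E − V))/ℏ: k₁ = √(2·1·12.1) = 4.919, k₂ = √(2·1·7.32) = 3.826.
Matching ψ and ψ′ at x = 0 gives r = (k₁ − k₂)/(k₁ + k₂), so R = r² = 0.01562 and T = 1 − R = 0.9844.

T = 0.984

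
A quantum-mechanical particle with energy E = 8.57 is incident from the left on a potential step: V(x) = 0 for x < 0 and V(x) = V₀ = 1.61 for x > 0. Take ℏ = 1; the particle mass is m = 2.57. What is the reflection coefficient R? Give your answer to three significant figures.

On each side the TISE gives plane waves with k = √(2m(E − V))/ℏ: k₁ = √(2·2.57·8.57) = 6.637, k₂ = √(2·2.57·6.96) = 5.981.
Matching ψ and ψ′ at x = 0 gives r = (k₁ − k₂)/(k₁ + k₂), so R = r² = 0.002701 and T = 1 − R = 0.9973.

R = 0.00270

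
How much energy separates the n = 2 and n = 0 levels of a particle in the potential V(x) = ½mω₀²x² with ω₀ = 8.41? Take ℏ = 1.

ΔE = 16.8

E_n = ℏω₀(n + ½), so ΔE = (2 − 0) ℏω₀ = 2 × 8.41 = 16.82.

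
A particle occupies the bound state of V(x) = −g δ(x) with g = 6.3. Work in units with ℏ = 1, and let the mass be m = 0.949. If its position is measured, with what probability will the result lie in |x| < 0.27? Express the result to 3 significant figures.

P = 0.960

The normalised bound state is ψ = √κ e^{−κ|x|} with κ = mg/ℏ² = 5.979.
P(|x| < d) = ∫_{−d}^{d} κ e^{−2κ|x|} dx = 1 − e^{−2κd} = 1 − e^{−3.228} = 0.9604.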